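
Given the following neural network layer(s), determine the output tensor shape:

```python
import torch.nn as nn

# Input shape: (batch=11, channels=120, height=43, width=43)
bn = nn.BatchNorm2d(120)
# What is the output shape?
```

Input: (11, 120, 43, 43) -> Output: (11, 120, 43, 43)

Answer: (11, 120, 43, 43)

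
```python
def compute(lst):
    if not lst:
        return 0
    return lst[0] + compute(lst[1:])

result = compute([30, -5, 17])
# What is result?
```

30 + (-5) + 17 + 0 = 42

Answer: 42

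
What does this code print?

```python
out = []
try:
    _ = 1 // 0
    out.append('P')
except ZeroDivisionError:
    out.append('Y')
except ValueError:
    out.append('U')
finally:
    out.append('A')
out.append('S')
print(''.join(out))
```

Execution trace: 'Y' (except ZeroDivisionError) → 'A' (finally) → 'S' (after the try/except). Output: YAS

Answer: YAS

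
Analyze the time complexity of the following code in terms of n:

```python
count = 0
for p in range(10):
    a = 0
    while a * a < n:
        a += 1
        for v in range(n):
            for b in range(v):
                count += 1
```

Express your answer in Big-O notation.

Each loop level contributes: 1 × √n × n × n. Multiplying the contributions gives O(n^2√n).

Answer: O(n^2√n)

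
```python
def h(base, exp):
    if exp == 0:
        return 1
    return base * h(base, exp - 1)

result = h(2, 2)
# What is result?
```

h(2, 2) = 2 * 2 = 4

Answer: 4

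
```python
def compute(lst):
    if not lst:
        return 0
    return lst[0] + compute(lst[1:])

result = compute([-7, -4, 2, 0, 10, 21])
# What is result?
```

(-7) + (-4) + 2 + 0 + 10 + 21 + 0 = 22

Answer: 22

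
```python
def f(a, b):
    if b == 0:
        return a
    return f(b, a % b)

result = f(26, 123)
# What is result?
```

f(26, 123) -> f(123, 26) -> f(26, 19) -> f(19, 7) -> f(7, 5) -> f(5, 2) -> f(2, 1) -> f(1, 0) -> 1

Answer: 1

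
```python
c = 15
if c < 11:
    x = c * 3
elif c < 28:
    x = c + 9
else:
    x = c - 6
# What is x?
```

Trace:
`c = 15` → c = 15
`if c < 11: ...` → c < 11 is False, c < 28 is True → x = 24
So x = 24

Answer: 24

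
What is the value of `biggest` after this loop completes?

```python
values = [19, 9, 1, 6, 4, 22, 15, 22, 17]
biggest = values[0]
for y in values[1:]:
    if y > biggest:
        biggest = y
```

Maximum of [19, 9, 1, 6, 4, 22, 15, 22, 17]
`biggest` takes the values: 19 → 22

Answer: 22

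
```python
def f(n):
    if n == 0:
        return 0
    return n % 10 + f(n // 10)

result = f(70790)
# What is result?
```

Sum of digits of 70790: 0 + 9 + 7 + 0 + 7 = 23

Answer: 23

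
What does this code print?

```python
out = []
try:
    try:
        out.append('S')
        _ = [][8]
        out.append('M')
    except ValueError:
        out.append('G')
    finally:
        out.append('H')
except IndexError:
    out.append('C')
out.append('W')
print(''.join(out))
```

Execution trace: 'S' (try body) → 'H' (finally) → 'C' (outer except IndexError) → 'W' (after the try/except). Output: SHCW

Answer: SHCW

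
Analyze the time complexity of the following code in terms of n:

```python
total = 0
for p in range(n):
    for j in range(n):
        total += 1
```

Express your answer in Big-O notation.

Each loop level contributes: n × n. Multiplying the contributions gives O(n^2).

Answer: O(n^2)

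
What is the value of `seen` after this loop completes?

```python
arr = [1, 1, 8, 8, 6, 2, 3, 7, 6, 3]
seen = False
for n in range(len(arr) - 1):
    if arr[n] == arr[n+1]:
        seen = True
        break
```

Check consecutive duplicates in [1, 1, 8, 8, 6, 2, 3, 7, 6, 3]
`seen` takes the values: False → True

Answer: True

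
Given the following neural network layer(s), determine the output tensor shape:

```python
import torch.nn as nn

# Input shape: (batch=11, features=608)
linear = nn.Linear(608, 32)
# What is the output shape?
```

Input: (11, 608) -> Output: (11, 32)

Answer: (11, 32)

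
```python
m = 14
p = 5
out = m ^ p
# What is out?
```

Trace:
`m = 14` → m = 14
`p = 5` → p = 5
`out = m ^ p` → out = 11
So out = 11

Answer: 11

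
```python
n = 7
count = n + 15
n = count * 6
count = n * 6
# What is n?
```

Trace:
`n = 7` → n = 7
`count = n + 15` → count = 22
`n = count * 6` → n = 132
`count = n * 6` → count = 792
So n = 132

Answer: 132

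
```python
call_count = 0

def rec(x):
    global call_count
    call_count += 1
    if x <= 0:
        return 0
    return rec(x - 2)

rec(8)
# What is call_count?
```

Linear recursion stepping by 2: 5 calls from x=8 down to ≤0.

Answer: 5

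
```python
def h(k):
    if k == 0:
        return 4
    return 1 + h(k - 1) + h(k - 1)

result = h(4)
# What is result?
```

h(k) = 1 + 2·h(k-1), h(0)=4. Closed form: (4+1)·2^4 - 1 = 79.

Answer: 79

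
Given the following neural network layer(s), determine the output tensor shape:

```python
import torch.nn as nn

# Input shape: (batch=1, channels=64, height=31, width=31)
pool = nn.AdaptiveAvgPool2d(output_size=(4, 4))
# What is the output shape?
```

Input: (1, 64, 31, 31) -> Output: (1, 64, 4, 4)

Answer: (1, 64, 4, 4)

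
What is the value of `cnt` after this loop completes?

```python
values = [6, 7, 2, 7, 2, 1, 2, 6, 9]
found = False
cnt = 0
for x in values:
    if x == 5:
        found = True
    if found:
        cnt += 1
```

Count elements after first 5 in [6, 7, 2, 7, 2, 1, 2, 6, 9]
`cnt` takes the values: 0

Answer: 0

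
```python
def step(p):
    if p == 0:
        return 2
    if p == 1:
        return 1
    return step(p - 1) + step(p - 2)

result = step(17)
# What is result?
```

Build up from base cases: step(0)=2, step(1)=1, step(2)=3, step(3)=4, step(4)=7, step(5)=11, step(6)=18, ..., step(17)=3571

Answer: 3571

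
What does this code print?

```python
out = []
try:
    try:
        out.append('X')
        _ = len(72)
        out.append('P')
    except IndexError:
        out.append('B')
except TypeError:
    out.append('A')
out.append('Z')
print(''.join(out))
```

Execution trace: 'X' (try body) → 'A' (outer except TypeError) → 'Z' (after the try/except). Output: XAZ

Answer: XAZ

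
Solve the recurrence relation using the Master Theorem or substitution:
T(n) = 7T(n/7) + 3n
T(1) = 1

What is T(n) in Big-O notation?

By Master Theorem: a=7, b=7, f(n)=3n. Since log_7(7) = 1 and f(n) = Θ(n^1), Case 2 applies. T(n) = O(n log n).

Answer: O(n log n)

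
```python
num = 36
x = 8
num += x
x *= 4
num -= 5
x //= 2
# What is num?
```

Trace:
`num = 36` → num = 36
`x = 8` → x = 8
`num += x` → num = 44
`x *= 4` → x = 32
`num -= 5` → num = 39
`x //= 2` → x = 16
So num = 39

Answer: 39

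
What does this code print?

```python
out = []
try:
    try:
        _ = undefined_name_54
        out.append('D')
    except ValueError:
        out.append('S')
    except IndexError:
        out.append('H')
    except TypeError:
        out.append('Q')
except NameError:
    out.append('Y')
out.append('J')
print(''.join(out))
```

Execution trace: 'Y' (outer except NameError) → 'J' (after the try/except). Output: YJ

Answer: YJ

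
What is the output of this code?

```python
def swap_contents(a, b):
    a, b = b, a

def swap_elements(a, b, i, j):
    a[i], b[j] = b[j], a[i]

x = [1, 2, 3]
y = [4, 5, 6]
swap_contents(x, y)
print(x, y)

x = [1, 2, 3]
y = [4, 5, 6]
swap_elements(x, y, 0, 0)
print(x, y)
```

Key concept: parameter rebinding vs mutation.
Step by step:
`x = [1, 2, 3]` → x = [1, 2, 3]
`y = [4, 5, 6]` → y = [4, 5, 6]
`swap_contents(x, y)` → no visible change to tracked variables
`print(x, y)` → prints [1, 2, 3] [4, 5, 6]
`x = [1, 2, 3]` → x = [1, 2, 3]
`y = [4, 5, 6]` → y = [4, 5, 6]
`swap_elements(x, y, 0, 0)` → x = [4, 2, 3]; y = [1, 5, 6]
`print(x, y)` → prints [4, 2, 3] [1, 5, 6]

Answer:
[1, 2, 3] [4, 5, 6]
[4, 2, 3] [1, 5, 6]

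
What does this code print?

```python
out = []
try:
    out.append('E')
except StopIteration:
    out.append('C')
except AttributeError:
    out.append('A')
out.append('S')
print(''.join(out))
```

Execution trace: 'E' (try body, no exception) → 'S' (after the try/except). Output: ES

Answer: ES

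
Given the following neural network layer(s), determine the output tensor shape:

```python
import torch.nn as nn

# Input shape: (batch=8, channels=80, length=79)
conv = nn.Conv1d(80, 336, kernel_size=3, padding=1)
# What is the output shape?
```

Input: (8, 80, 79) -> Output: (8, 336, 79)

Answer: (8, 336, 79)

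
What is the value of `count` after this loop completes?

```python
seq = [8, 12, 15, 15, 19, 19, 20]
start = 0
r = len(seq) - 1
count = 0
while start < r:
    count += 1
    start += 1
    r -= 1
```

Iterations until pointers meet (list length 7)
`count` takes the values: 0 → 1 → 2 → 3

Answer: 3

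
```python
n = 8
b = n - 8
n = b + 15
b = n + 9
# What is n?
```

Trace:
`n = 8` → n = 8
`b = n - 8` → b = 0
`n = b + 15` → n = 15
`b = n + 9` → b = 24
So n = 15

Answer: 15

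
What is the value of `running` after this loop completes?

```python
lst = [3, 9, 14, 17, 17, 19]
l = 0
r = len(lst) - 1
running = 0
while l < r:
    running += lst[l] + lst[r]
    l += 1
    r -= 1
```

Sum of pairs from ends
`running` takes the values: 0 → 22 → 48 → 79

Answer: 79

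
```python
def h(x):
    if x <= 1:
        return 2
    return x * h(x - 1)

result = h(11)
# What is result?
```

h(11) = 11 * 10 * 9 * 8 * 7 * 6 * 5 * 4 * 3 * 2 * 2 = 79833600

Answer: 79833600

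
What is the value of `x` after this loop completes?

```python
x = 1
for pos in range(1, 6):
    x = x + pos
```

Start at 1, add 1 through 5
`x` takes the values: 1 → 2 → 4 → 7 → 11 → 16

Answer: 16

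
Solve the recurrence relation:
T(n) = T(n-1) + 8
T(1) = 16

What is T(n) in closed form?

Unrolling: T(n) = T(1) + 8·(n-1) = 16 + 8(n-1) = 8n + 8.

Answer: T(n) = 8n + 8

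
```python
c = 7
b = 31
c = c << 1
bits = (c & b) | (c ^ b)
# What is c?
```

Trace:
`c = 7` → c = 7
`b = 31` → b = 31
`c = c << 1` → c = 14
`bits = (c & b) | (c ^ b)` → bits = 31
So c = 14

Answer: 14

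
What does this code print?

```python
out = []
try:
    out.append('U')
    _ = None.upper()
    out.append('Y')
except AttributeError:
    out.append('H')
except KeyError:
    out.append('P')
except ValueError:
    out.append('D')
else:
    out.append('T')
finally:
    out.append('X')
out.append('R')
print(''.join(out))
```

Execution trace: 'U' (try body) → 'H' (except AttributeError) → 'X' (finally) → 'R' (after the try/except). Output: UHXR

Answer: UHXR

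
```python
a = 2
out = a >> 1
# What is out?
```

Trace:
`a = 2` → a = 2
`out = a >> 1` → out = 1
So out = 1

Answer: 1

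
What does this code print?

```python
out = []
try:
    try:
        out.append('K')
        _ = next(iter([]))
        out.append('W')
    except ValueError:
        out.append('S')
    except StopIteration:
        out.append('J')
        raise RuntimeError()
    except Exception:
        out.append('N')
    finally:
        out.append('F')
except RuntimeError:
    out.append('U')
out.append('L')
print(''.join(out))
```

Execution trace: 'K' (inner try body) → 'J' (inner except StopIteration) → 'F' (inner finally) → 'U' (outer except RuntimeError) → 'L' (after the try/except). Output: KJFUL

Answer: KJFUL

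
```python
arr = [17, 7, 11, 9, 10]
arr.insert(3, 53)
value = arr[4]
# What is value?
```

Trace:
`arr = [17, 7, 11, 9, 10]` → arr = [17, 7, 11, 9, 10]
`arr.insert(3, 53)` → arr = [17, 7, 11, 53, 9, 10]
`value = arr[4]` → value = 9
So value = 9

Answer: 9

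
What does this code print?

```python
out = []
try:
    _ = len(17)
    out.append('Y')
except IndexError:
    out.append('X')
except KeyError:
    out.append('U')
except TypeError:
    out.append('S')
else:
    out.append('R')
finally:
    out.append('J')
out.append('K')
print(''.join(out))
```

Execution trace: 'S' (except TypeError) → 'J' (finally) → 'K' (after the try/except). Output: SJK

Answer: SJK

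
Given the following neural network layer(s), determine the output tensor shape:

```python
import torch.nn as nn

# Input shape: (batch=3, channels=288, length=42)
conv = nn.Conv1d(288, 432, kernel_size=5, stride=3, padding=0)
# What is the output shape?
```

Input: (3, 288, 42) -> Output: (3, 432, 13)

Answer: (3, 432, 13)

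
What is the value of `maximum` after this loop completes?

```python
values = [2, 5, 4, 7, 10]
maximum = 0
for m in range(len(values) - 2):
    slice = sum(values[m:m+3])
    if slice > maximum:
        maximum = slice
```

Max sum of 3-element window in [2, 5, 4, 7, 10]
`maximum` takes the values: 0 → 11 → 16 → 21

Answer: 21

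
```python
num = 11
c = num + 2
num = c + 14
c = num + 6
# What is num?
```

Trace:
`num = 11` → num = 11
`c = num + 2` → c = 13
`num = c + 14` → num = 27
`c = num + 6` → c = 33
So num = 27

Answer: 27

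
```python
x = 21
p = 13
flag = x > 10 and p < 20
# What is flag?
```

Trace:
`x = 21` → x = 21
`p = 13` → p = 13
`flag = x > 10 and p < 20` → flag = True
So flag = True

Answer: True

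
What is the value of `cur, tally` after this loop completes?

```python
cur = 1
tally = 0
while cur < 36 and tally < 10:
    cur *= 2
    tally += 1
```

Double until >= 36 or 10 iterations
`cur, tally` takes the values: (1, 0) → (2, 0) → (2, 1) → (4, 1) → (4, 2) → (8, 2) → (8, 3) → (16, 3) → (16, 4) → (32, 4) → (32, 5) → (64, 5) → (64, 6)

Answer: 64, 6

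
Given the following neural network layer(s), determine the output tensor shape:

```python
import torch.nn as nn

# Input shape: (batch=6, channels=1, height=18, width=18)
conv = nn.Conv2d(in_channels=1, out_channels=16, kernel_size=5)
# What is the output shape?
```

Input: (6, 1, 18, 18) -> Output: (6, 16, 14, 14)

Answer: (6, 16, 14, 14)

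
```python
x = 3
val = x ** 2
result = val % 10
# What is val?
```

Trace:
`x = 3` → x = 3
`val = x ** 2` → val = 9
`result = val % 10` → result = 9
So val = 9

Answer: 9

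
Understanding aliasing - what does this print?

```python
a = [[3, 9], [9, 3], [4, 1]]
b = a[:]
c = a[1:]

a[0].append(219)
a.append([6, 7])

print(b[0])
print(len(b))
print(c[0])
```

Key concept: slice with nested mutation.
Step by step:
`a = [[3, 9], [9, 3], [4, 1]]` → a = [[3, 9], [9, 3], [4, 1]]
`b = a[:]` → b = [[3, 9], [9, 3], [4, 1]]
`c = a[1:]` → c = [[9, 3], [4, 1]]
`a[0].append(219)` → a = [[3, 9, 219], [9, 3], [4, 1]]; b = [[3, 9, 219], [9, 3], [4, 1]]
`a.append([6, 7])` → a = [[3, 9, 219], [9, 3], [4, 1], [6, 7]]
`print(b[0])` → prints [3, 9, 219]
`print(len(b))` → prints 3
`print(c[0])` → prints [9, 3]

Answer:
[3, 9, 219]
3
[9, 3]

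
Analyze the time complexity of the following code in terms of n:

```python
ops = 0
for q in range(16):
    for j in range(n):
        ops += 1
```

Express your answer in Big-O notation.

Each loop level contributes: 1 × n. Multiplying the contributions gives O(n).

Answer: O(n)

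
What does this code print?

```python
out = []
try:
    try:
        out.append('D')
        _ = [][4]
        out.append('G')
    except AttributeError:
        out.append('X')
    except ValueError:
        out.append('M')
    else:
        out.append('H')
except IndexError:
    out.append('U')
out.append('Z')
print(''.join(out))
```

Execution trace: 'D' (try body) → 'U' (outer except IndexError) → 'Z' (after the try/except). Output: DUZ

Answer: DUZ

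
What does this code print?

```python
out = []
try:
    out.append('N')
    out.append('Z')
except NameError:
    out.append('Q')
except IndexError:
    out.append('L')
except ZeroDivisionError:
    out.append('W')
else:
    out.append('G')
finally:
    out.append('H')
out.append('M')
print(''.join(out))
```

Execution trace: 'N' (try body) → 'Z' (try body, no exception) → 'G' (else) → 'H' (finally) → 'M' (after the try/except). Output: NZGHM

Answer: NZGHM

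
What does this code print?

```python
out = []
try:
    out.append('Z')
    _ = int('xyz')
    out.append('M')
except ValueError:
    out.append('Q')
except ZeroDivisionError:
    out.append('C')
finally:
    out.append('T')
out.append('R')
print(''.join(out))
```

Execution trace: 'Z' (try body) → 'Q' (except ValueError) → 'T' (finally) → 'R' (after the try/except). Output: ZQTR

Answer: ZQTR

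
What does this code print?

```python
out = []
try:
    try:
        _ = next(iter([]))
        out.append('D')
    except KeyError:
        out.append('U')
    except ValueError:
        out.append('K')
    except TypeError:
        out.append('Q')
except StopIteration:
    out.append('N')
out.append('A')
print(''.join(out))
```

Execution trace: 'N' (outer except StopIteration) → 'A' (after the try/except). Output: NA

Answer: NA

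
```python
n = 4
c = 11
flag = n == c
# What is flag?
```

Trace:
`n = 4` → n = 4
`c = 11` → c = 11
`flag = n == c` → flag = False
So flag = False

Answer: False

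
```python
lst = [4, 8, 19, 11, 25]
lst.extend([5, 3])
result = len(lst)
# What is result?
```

Trace:
`lst = [4, 8, 19, 11, 25]` → lst = [4, 8, 19, 11, 25]
`lst.extend([5, 3])` → lst = [4, 8, 19, 11, 25, 5, 3]
`result = len(lst)` → result = 7
So result = 7

Answer: 7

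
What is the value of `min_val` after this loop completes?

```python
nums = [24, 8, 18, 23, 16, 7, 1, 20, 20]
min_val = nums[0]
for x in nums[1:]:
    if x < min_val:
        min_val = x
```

Minimum of [24, 8, 18, 23, 16, 7, 1, 20, 20]
`min_val` takes the values: 24 → 8 → 7 → 1

Answer: 1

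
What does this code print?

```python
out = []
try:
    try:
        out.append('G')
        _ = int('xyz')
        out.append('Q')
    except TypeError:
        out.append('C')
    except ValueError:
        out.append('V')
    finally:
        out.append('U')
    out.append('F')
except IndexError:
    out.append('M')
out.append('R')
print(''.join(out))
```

Execution trace: 'G' (inner try body) → 'V' (inner except ValueError) → 'U' (inner finally) → 'F' (try body, no exception) → 'R' (after the try/except). Output: GVUFR

Answer: GVUFR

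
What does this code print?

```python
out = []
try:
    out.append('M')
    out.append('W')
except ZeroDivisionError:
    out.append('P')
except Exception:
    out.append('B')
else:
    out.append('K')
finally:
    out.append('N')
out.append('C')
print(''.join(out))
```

Execution trace: 'M' (try body) → 'W' (try body, no exception) → 'K' (else) → 'N' (finally) → 'C' (after the try/except). Output: MWKNC

Answer: MWKNC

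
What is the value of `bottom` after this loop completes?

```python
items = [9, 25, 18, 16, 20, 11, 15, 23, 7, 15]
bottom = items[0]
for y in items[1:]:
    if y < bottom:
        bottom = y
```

Minimum of [9, 25, 18, 16, 20, 11, 15, 23, 7, 15]
`bottom` takes the values: 9 → 7

Answer: 7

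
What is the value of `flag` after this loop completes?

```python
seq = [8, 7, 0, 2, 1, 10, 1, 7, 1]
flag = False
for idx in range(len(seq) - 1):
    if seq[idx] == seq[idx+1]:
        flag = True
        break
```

Check consecutive duplicates in [8, 7, 0, 2, 1, 10, 1, 7, 1]
`flag` takes the values: False

Answer: False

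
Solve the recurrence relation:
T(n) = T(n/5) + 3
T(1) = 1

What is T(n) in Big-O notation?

Each step divides n by 5 and adds 3. After log_5(n) steps we reach T(1)=1. So T(n) = 3·log_5(n) + 1 = O(log n).

Answer: O(log n)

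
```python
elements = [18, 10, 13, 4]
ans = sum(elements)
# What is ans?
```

Trace:
`elements = [18, 10, 13, 4]` → elements = [18, 10, 13, 4]
`ans = sum(elements)` → ans = 45
So ans = 45

Answer: 45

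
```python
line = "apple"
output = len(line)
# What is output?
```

Trace:
`line = "apple"` → line = 'apple'
`output = len(line)` → output = 5
So output = 5

Answer: 5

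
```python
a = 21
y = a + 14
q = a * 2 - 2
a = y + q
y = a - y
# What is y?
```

Trace:
`a = 21` → a = 21
`y = a + 14` → y = 35
`q = a * 2 - 2` → q = 40
`a = y + q` → a = 75
`y = a - y` → y = 40
So y = 40

Answer: 40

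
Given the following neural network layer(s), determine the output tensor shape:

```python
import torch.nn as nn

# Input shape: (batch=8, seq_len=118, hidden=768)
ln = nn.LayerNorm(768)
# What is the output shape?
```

Input: (8, 118, 768) -> Output: (8, 118, 768)

Answer: (8, 118, 768)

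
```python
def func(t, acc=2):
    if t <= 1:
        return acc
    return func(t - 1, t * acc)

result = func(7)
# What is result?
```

Accumulator trace (n, acc): (7, 2) -> (6, 14) -> (5, 84) -> (4, 420) -> (3, 1680) -> (2, 5040) -> (1, 10080) -> return 10080

Answer: 10080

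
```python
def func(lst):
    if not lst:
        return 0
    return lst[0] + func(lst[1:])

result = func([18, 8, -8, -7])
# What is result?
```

18 + 8 + (-8) + (-7) + 0 = 11

Answer: 11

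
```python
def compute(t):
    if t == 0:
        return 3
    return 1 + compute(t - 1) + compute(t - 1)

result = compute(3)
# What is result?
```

compute(t) = 1 + 2·compute(t-1), compute(0)=3. Closed form: (3+1)·2^3 - 1 = 31.

Answer: 31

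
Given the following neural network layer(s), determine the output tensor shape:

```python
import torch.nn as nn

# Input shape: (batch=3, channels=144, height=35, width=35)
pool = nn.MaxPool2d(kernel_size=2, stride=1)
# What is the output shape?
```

Input: (3, 144, 35, 35) -> Output: (3, 144, 34, 34)

Answer: (3, 144, 34, 34)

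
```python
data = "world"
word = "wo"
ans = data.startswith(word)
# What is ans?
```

Trace:
`data = "world"` → data = 'world'
`word = "wo"` → word = 'wo'
`ans = data.startswith(word)` → ans = True
So ans = True

Answer: True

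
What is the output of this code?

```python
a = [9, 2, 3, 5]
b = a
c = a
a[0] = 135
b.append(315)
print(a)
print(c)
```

Key concept: multiple aliases.
Step by step:
`a = [9, 2, 3, 5]` → a = [9, 2, 3, 5]
`b = a` → b = [9, 2, 3, 5] (same object as a)
`c = a` → c = [9, 2, 3, 5] (same object as a, b)
`a[0] = 135` → a = [135, 2, 3, 5] (same object as b, c); b = [135, 2, 3, 5] (same object as a, c); c = [135, 2, 3, 5] (same object as a, b)
`b.append(315)` → a = [135, 2, 3, 5, 315] (same object as b, c); b = [135, 2, 3, 5, 315] (same object as a, c); c = [135, 2, 3, 5, 315] (same object as a, b)
`print(a)` → prints [135, 2, 3, 5, 315]
`print(c)` → prints [135, 2, 3, 5, 315]

Answer:
[135, 2, 3, 5, 315]
[135, 2, 3, 5, 315]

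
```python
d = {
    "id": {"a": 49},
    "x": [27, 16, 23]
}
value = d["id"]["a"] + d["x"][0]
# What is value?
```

Trace:
`d = { ...` → d = {'id': {'a': 49}, 'x': [27, 16, 23]}
`value = d["id"]["a"] + d["x"][0]` → value = 76
So value = 76

Answer: 76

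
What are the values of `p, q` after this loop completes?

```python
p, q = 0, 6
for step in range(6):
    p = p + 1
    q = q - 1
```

p goes 0→6, q goes 6→0
`p, q` takes the values: (0, 6) → (1, 6) → (1, 5) → (2, 5) → (2, 4) → (3, 4) → (3, 3) → (4, 3) → (4, 2) → (5, 2) → (5, 1) → (6, 1) → (6, 0)

Answer: 6, 0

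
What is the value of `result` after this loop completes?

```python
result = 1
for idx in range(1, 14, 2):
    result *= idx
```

Product of 1, 3, 5, ... up to 13
`result` takes the values: 1 → 3 → 15 → 105 → 945 → 10395 → 135135

Answer: 135135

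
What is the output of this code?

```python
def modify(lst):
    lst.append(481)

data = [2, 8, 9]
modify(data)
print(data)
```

Key concept: function modifies passed list.
Step by step:
`data = [2, 8, 9]` → data = [2, 8, 9]
`modify(data)` → data = [2, 8, 9, 481]
`print(data)` → prints [2, 8, 9, 481]

Answer: [2, 8, 9, 481]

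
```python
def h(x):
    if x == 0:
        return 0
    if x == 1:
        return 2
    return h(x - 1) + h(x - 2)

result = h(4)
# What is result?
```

Build up from base cases: h(0)=0, h(1)=2, h(2)=2, h(3)=4, h(4)=6

Answer: 6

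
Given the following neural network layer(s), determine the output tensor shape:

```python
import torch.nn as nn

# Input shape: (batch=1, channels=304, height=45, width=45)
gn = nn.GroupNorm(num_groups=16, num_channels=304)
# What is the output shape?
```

Input: (1, 304, 45, 45) -> Output: (1, 304, 45, 45)

Answer: (1, 304, 45, 45)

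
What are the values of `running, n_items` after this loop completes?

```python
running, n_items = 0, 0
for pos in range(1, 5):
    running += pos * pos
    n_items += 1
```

Sum of squares and count
`running, n_items` takes the values: (0, 0) → (1, 0) → (1, 1) → (5, 1) → (5, 2) → (14, 2) → (14, 3) → (30, 3) → (30, 4)

Answer: 30, 4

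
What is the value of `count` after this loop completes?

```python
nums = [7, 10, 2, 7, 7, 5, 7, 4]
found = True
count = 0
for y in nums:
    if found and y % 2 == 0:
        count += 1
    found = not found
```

Count even values at even positions
`count` takes the values: 0 → 1

Answer: 1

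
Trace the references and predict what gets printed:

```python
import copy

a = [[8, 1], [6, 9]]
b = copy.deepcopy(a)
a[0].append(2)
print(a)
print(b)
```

Key concept: deep copy is fully independent.
Step by step:
`a = [[8, 1], [6, 9]]` → a = [[8, 1], [6, 9]]
`b = copy.deepcopy(a)` → b = [[8, 1], [6, 9]]
`a[0].append(2)` → a = [[8, 1, 2], [6, 9]]
`print(a)` → prints [[8, 1, 2], [6, 9]]
`print(b)` → prints [[8, 1], [6, 9]]

Answer:
[[8, 1, 2], [6, 9]]
[[8, 1], [6, 9]]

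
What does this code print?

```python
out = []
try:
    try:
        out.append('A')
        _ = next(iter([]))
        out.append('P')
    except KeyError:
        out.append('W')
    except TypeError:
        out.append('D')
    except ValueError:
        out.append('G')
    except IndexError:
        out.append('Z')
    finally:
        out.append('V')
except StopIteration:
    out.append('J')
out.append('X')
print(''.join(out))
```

Execution trace: 'A' (try body) → 'V' (finally) → 'J' (outer except StopIteration) → 'X' (after the try/except). Output: AVJX

Answer: AVJX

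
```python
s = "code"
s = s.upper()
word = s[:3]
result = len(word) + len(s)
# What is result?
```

Trace:
`s = "code"` → s = 'code'
`s = s.upper()` → s = 'CODE'
`word = s[:3]` → word = 'COD'
`result = len(word) + len(s)` → result = 7
So result = 7

Answer: 7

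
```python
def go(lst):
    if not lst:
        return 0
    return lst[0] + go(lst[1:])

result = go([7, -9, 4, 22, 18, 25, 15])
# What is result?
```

7 + (-9) + 4 + 22 + 18 + 25 + 15 + 0 = 82

Answer: 82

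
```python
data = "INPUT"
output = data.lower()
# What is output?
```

Trace:
`data = "INPUT"` → data = 'INPUT'
`output = data.lower()` → output = 'input'
So output = 'input'

Answer: 'input'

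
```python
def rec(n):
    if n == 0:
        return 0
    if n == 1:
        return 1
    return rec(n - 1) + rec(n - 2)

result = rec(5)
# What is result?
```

Build up from base cases: rec(0)=0, rec(1)=1, rec(2)=1, rec(3)=2, rec(4)=3, rec(5)=5

Answer: 5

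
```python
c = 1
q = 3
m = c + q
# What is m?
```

Trace:
`c = 1` → c = 1
`q = 3` → q = 3
`m = c + q` → m = 4
So m = 4

Answer: 4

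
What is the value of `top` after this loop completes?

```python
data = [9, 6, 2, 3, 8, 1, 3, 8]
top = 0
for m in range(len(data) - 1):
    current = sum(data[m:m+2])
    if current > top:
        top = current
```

Max sum of 2-element window in [9, 6, 2, 3, 8, 1, 3, 8]
`top` takes the values: 0 → 15

Answer: 15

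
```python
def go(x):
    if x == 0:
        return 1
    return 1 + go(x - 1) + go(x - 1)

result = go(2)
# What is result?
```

go(x) = 1 + 2·go(x-1), go(0)=1. Closed form: (1+1)·2^2 - 1 = 7.

Answer: 7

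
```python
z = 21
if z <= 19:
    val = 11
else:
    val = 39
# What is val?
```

Trace:
`z = 21` → z = 21
`if z <= 19: ...` → z <= 19 is False, take else branch → val = 39
So val = 39

Answer: 39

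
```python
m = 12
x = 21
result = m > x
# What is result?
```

Trace:
`m = 12` → m = 12
`x = 21` → x = 21
`result = m > x` → result = False
So result = False

Answer: False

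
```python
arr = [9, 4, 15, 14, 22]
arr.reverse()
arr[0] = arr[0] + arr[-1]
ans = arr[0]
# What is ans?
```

Trace:
`arr = [9, 4, 15, 14, 22]` → arr = [9, 4, 15, 14, 22]
`arr.reverse()` → arr = [22, 14, 15, 4, 9]
`arr[0] = arr[0] + arr[-1]` → arr = [31, 14, 15, 4, 9]
`ans = arr[0]` → ans = 31
So ans = 31

Answer: 31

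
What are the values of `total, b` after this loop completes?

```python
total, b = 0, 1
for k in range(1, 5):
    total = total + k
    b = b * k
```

Sum and factorial of 1 to 4
`total, b` takes the values: (0, 1) → (1, 1) → (3, 1) → (3, 2) → (6, 2) → (6, 6) → (10, 6) → (10, 24)

Answer: 10, 24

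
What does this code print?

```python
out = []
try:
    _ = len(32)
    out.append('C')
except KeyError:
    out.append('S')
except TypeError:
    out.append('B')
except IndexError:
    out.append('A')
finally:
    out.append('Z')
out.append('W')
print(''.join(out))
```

Execution trace: 'B' (except TypeError) → 'Z' (finally) → 'W' (after the try/except). Output: BZW

Answer: BZW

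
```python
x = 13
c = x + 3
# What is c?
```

Trace:
`x = 13` → x = 13
`c = x + 3` → c = 16
So c = 16

Answer: 16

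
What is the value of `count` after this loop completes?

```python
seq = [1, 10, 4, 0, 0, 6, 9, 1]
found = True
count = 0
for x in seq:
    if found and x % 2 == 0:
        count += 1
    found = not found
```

Count even values at even positions
`count` takes the values: 0 → 1 → 2

Answer: 2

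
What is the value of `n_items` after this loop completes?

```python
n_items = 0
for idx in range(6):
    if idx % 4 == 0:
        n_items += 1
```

Count numbers divisible by 4 in range(6)
`n_items` takes the values: 0 → 1 → 2

Answer: 2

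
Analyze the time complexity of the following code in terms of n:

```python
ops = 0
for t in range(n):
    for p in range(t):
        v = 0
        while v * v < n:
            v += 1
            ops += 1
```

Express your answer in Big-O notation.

Each loop level contributes: n × n × √n. Multiplying the contributions gives O(n^2√n).

Answer: O(n^2√n)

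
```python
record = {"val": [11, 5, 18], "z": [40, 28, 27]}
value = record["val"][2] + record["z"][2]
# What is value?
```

Trace:
`record = {"val": [11, 5, 18], "z": [40, 28, 27]}` → record = {'val': [11, 5, 18], 'z': [40, 28, 27]}
`value = record["val"][2] + record["z"][2]` → value = 45
So value = 45

Answer: 45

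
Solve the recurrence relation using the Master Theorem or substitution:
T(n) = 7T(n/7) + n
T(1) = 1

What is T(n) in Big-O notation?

By Master Theorem: a=7, b=7, f(n)=n. Since log_7(7) = 1 and f(n) = Θ(n^1), Case 2 applies. T(n) = O(n log n).

Answer: O(n log n)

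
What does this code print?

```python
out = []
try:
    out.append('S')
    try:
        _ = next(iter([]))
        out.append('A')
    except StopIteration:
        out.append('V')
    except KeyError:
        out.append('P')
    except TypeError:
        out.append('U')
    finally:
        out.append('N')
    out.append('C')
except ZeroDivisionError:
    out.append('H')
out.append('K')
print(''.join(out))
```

Execution trace: 'S' (try body) → 'V' (inner except StopIteration) → 'N' (inner finally) → 'C' (try body, no exception) → 'K' (after the try/except). Output: SVNCK

Answer: SVNCK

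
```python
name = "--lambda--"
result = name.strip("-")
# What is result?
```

Trace:
`name = "--lambda--"` → name = '--lambda--'
`result = name.strip("-")` → result = 'lambda'
So result = 'lambda'

Answer: 'lambda'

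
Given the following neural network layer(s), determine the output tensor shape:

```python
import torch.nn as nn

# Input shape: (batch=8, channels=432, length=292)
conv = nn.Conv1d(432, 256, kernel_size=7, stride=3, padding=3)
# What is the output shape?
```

Input: (8, 432, 292) -> Output: (8, 256, 98)

Answer: (8, 256, 98)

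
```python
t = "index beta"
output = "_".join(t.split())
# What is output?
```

Trace:
`t = "index beta"` → t = 'index beta'
`output = "_".join(t.split())` → output = 'index_beta'
So output = 'index_beta'

Answer: 'index_beta'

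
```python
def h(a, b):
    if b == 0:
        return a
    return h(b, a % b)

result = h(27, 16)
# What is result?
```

h(27, 16) -> h(16, 11) -> h(11, 5) -> h(5, 1) -> h(1, 0) -> 1

Answer: 1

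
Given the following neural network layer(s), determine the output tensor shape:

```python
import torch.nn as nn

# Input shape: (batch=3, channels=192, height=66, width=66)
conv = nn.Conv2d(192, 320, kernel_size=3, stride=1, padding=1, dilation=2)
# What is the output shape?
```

Input: (3, 192, 66, 66) -> Output: (3, 320, 64, 64)

Answer: (3, 320, 64, 64)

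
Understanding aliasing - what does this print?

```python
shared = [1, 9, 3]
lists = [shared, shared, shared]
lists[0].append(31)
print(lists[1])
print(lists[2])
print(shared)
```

Key concept: list of same reference.
Step by step:
`shared = [1, 9, 3]` → shared = [1, 9, 3]
`lists = [shared, shared, shared]` → lists = [[1, 9, 3], [1, 9, 3], [1, 9, 3]]
`lists[0].append(31)` → shared = [1, 9, 3, 31]; lists = [[1, 9, 3, 31], [1, 9, 3, 31], [1, 9, 3, 31]]
`print(lists[1])` → prints [1, 9, 3, 31]
`print(lists[2])` → prints [1, 9, 3, 31]
`print(shared)` → prints [1, 9, 3, 31]

Answer:
[1, 9, 3, 31]
[1, 9, 3, 31]
[1, 9, 3, 31]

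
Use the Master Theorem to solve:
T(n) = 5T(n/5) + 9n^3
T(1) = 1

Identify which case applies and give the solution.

a=5, b=5, f(n)=9n^3. log_5(5) = 1. Since c=3 > 1 and the regularity condition holds (5(n/5)^3 = (5/5^3)n^3 with 5/5^3 < 1), Case 3 applies: T(n) = Θ(f(n)) = O(n^3).

Answer: O(n^3) - Case 3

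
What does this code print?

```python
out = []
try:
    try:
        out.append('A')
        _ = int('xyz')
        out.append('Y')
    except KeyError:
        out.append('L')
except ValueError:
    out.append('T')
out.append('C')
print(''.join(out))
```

Execution trace: 'A' (try body) → 'T' (outer except ValueError) → 'C' (after the try/except). Output: ATC

Answer: ATC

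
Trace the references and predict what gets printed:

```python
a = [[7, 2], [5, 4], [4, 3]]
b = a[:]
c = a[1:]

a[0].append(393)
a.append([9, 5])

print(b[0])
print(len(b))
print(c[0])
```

Key concept: slice with nested mutation.
Step by step:
`a = [[7, 2], [5, 4], [4, 3]]` → a = [[7, 2], [5, 4], [4, 3]]
`b = a[:]` → b = [[7, 2], [5, 4], [4, 3]]
`c = a[1:]` → c = [[5, 4], [4, 3]]
`a[0].append(393)` → a = [[7, 2, 393], [5, 4], [4, 3]]; b = [[7, 2, 393], [5, 4], [4, 3]]
`a.append([9, 5])` → a = [[7, 2, 393], [5, 4], [4, 3], [9, 5]]
`print(b[0])` → prints [7, 2, 393]
`print(len(b))` → prints 3
`print(c[0])` → prints [5, 4]

Answer:
[7, 2, 393]
3
[5, 4]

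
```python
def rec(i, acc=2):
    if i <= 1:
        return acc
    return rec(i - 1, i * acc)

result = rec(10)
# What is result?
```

Accumulator trace (n, acc): (10, 2) -> (9, 20) -> (8, 180) -> (7, 1440) -> (6, 10080) -> (5, 60480) -> (4, 302400) -> (3, 1209600) -> (2, 3628800) -> (1, 7257600) -> return 7257600

Answer: 7257600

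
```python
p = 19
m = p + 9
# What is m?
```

Trace:
`p = 19` → p = 19
`m = p + 9` → m = 28
So m = 28

Answer: 28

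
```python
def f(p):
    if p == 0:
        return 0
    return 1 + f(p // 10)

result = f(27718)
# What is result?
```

Count of digits of 27718: 5

Answer: 5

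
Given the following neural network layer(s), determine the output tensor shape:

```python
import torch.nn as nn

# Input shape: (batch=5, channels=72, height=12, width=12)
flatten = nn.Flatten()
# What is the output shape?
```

Input: (5, 72, 12, 12) -> Output: (5, 10368)

Answer: (5, 10368)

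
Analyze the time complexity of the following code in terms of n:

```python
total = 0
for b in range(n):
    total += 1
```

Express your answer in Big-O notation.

Each loop level contributes: n. Multiplying the contributions gives O(n).

Answer: O(n)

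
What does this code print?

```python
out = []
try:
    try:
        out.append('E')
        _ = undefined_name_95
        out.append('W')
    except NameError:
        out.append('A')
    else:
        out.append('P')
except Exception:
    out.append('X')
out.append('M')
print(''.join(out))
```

Execution trace: 'E' (inner try body) → 'A' (inner except NameError) → 'M' (after the try/except). Output: EAM

Answer: EAM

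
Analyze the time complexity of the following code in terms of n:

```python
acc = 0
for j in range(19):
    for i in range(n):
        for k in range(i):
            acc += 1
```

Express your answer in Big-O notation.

Each loop level contributes: 1 × n × n. Multiplying the contributions gives O(n^2).

Answer: O(n^2)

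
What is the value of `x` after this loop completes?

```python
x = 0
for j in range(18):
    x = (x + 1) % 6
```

Increment mod 6, 18 times = 0
`x` takes the values: 0 → 1 → 2 → 3 → 4 → 5 → 0 → 1 → 2 → 3 → 4 → 5 → 0 → 1 → 2 → 3 → 4 → 5 → 0

Answer: 0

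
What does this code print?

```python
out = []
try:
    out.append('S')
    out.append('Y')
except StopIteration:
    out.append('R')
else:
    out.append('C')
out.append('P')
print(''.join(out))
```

Execution trace: 'S' (try body) → 'Y' (try body, no exception) → 'C' (else) → 'P' (after the try/except). Output: SYCP

Answer: SYCP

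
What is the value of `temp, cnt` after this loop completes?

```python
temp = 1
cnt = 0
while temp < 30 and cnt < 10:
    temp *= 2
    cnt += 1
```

Double until >= 30 or 10 iterations
`temp, cnt` takes the values: (1, 0) → (2, 0) → (2, 1) → (4, 1) → (4, 2) → (8, 2) → (8, 3) → (16, 3) → (16, 4) → (32, 4) → (32, 5)

Answer: 32, 5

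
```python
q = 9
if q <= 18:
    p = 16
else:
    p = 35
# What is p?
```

Trace:
`q = 9` → q = 9
`if q <= 18: ...` → q <= 18 is True → p = 16
So p = 16

Answer: 16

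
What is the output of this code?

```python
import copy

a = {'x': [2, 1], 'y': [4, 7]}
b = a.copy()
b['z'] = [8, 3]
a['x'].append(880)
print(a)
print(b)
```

Key concept: shallow copy of dict with mutable values.
Step by step:
`a = {'x': [2, 1], 'y': [4, 7]}` → a = {'x': [2, 1], 'y': [4, 7]}
`b = a.copy()` → b = {'x': [2, 1], 'y': [4, 7]}
`b['z'] = [8, 3]` → b = {'x': [2, 1], 'y': [4, 7], 'z': [8, 3]}
`a['x'].append(880)` → a = {'x': [2, 1, 880], 'y': [4, 7]}; b = {'x': [2, 1, 880], 'y': [4, 7], 'z': [8, 3]}
`print(a)` → prints {'x': [2, 1, 880], 'y': [4, 7]}
`print(b)` → prints {'x': [2, 1, 880], 'y': [4, 7], 'z': [8, 3]}

Answer:
{'x': [2, 1, 880], 'y': [4, 7]}
{'x': [2, 1, 880], 'y': [4, 7], 'z': [8, 3]}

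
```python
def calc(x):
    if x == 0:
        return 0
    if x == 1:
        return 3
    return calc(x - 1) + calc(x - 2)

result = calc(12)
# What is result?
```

Build up from base cases: calc(0)=0, calc(1)=3, calc(2)=3, calc(3)=6, calc(4)=9, calc(5)=15, calc(6)=24, ..., calc(12)=432

Answer: 432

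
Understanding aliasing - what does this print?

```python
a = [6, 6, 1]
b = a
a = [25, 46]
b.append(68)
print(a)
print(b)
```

Key concept: rebinding vs mutation: a is rebound to a new list, b still points at the original.
Step by step:
`a = [6, 6, 1]` → a = [6, 6, 1]
`b = a` → b = [6, 6, 1] (same object as a)
`a = [25, 46]` → a = [25, 46]
`b.append(68)` → b = [6, 6, 1, 68]
`print(a)` → prints [25, 46]
`print(b)` → prints [6, 6, 1, 68]

Answer:
[25, 46]
[6, 6, 1, 68]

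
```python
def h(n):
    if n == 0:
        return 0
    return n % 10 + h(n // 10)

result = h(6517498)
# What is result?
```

Sum of digits of 6517498: 8 + 9 + 4 + 7 + 1 + 5 + 6 = 40

Answer: 40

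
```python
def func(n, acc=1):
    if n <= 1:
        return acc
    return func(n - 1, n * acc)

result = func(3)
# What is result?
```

Accumulator trace (n, acc): (3, 1) -> (2, 3) -> (1, 6) -> return 6

Answer: 6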